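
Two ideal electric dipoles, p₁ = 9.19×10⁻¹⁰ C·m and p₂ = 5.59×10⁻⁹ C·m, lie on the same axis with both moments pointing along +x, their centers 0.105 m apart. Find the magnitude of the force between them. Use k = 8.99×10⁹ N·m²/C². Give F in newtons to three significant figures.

F ≈ 0.00228 N

On-axis field of dipole 1 at distance r: E = 2kp₁/r³. Force on dipole 2 is F = p₂·dE/dr (gradient along axis).
dE/dr = −6kp₁/r⁴, so |F| = 6kp₁p₂/r⁴ (attractive for aligned moments).
F = 6(8.99×10⁹)(9.19×10⁻¹⁰)(5.59×10⁻⁹)/(0.105)⁴ = 0.002280 N.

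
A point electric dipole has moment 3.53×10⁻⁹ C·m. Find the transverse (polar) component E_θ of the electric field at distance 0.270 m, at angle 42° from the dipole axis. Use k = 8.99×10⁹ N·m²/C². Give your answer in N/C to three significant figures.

For a dipole, E_θ = (kp sinθ)/r³.
kp/r³ = (8.99×10⁹)(3.53×10⁻⁹)/(0.270)³ = 1612 N/C.
E_θ = 1612·sin42° = 1079 N/C.

E_θ ≈ 1080 N/C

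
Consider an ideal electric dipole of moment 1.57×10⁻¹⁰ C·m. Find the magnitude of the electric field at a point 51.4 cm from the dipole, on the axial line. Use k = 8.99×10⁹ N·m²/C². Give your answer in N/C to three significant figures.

On the dipole axis E = 2kp/r³.
E = 2·(8.99×10⁹)(1.57×10⁻¹⁰) / (0.514)³ = 20.79 N/C.

E ≈ 20.8 N/C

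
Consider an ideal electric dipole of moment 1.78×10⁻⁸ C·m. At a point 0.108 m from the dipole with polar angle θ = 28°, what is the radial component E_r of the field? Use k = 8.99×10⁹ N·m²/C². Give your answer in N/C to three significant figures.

E_r ≈ 2.24×10⁵ N/C

For a dipole, E_r = (2kp cosθ)/r³.
kp/r³ = (8.99×10⁹)(1.78×10⁻⁸)/(0.108)³ = 1.270×10⁵ N/C.
E_r = 2·1.270×10⁵·cos28° = 2.243×10⁵ N/C.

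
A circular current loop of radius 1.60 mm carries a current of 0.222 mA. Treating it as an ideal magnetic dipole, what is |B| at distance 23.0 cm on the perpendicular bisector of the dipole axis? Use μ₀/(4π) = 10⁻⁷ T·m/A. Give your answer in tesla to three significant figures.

Magnetic moment m = IA = Iπa² = (2.22×10⁻⁴)·π·(0.00160)² = 1.785×10⁻⁹ A·m².
In the equatorial plane B = (μ₀/4π)·m/r³ (half the axial value).
B = (10⁻⁷)·(1.785×10⁻⁹) / (0.230)³ = 1.467×10⁻¹⁴ T.

B ≈ 1.47×10⁻¹⁴ T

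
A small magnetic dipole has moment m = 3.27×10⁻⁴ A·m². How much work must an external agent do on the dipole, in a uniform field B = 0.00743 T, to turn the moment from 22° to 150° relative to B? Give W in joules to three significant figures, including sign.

W_ext = ΔU = −mB cosθ₂ + mB cosθ₁ = mB(cosθ₁ − cosθ₂).
W = (3.27×10⁻⁴)(0.00743)·(cos22° − cos150°) = (2.430×10⁻⁶)·(+1.7932) = 4.357×10⁻⁶ J.

W ≈ 4.36×10⁻⁶ J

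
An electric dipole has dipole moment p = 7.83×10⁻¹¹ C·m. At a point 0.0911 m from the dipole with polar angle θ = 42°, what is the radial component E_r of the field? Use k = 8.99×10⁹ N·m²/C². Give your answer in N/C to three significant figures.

E_r ≈ 1380 N/C

For a dipole, E_r = (2kp cosθ)/r³.
kp/r³ = (8.99×10⁹)(7.83×10⁻¹¹)/(0.0911)³ = 931.0 N/C.
E_r = 2·931.0·cos42° = 1384 N/C.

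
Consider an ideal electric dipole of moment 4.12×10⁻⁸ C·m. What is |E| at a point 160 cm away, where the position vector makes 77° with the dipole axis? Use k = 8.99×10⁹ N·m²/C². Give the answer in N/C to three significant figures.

E ≈ 97.0 N/C

At angle θ the dipole field magnitude is E = (kp/r³)·√(1 + 3cos²θ).
kp/r³ = (8.99×10⁹)(4.12×10⁻⁸) / (1.60)³ = 90.43 N/C.
√(1 + 3cos²77°) = √(1 + 3·0.0506) = √1.1518 ≈ 1.0732.
E ≈ 90.43 × 1.073 = 97.05 N/C.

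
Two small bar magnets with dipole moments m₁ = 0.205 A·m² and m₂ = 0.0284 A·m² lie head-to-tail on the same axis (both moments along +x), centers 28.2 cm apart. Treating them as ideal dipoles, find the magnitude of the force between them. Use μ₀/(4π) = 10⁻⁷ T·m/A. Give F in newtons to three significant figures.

On-axis B of dipole 1: B = (μ₀/4π)·2m₁/r³. Force on dipole 2: F = m₂·dB/dr.
dB/dr = −(μ₀/4π)·6m₁/r⁴, so |F| = (μ₀/4π)·6m₁m₂/r⁴.
F = 6(10⁻⁷)(0.205)(0.0284)/(0.282)⁴ = 5.524×10⁻⁷ N.

F ≈ 5.52×10⁻⁷ N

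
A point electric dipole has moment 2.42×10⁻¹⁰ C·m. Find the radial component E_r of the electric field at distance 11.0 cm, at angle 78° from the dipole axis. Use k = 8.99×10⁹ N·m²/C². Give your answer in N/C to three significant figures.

For a dipole, E_r = (2kp cosθ)/r³.
kp/r³ = (8.99×10⁹)(2.42×10⁻¹⁰)/(0.110)³ = 1635 N/C.
E_r = 2·1635·cos78° = 679.7 N/C.

E_r ≈ 680 N/C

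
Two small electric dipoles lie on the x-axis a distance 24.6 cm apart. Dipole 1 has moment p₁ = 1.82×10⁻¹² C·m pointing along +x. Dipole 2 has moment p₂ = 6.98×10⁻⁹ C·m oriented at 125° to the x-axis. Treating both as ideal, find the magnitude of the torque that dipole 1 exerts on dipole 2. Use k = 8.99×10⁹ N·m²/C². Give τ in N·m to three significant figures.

τ ≈ 1.26×10⁻⁸ N·m

The second dipole sits on the axis of the first, so the field there is axial: E₁ = 2kp₁/r³ along +x.
E₁ = 2(8.99×10⁹)(1.82×10⁻¹²)/(0.246)³ = 2.198 N/C.
Torque on the second dipole: τ = p₂ E₁ sinθ.
τ = (6.98×10⁻⁹)(2.198)·sin125° = 1.257×10⁻⁸ N·m.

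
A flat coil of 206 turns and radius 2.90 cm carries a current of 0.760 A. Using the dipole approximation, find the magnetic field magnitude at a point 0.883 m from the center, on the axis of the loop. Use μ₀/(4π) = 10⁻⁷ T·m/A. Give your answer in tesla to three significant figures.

B ≈ 1.20×10⁻⁷ T

m = NIA = NIπa² = 206·(0.760)·π·(0.0290)² = 0.4136 A·m².
On axis B = (μ₀/4π)·2m/r³.
B = 2·(10⁻⁷)·(0.4136) / (0.883)³ = 1.202×10⁻⁷ T.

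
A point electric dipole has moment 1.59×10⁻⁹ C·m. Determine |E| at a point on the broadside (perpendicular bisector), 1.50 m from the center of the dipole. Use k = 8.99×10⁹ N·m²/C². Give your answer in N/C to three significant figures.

In the equatorial plane E = kp/r³.
E = (8.99×10⁹)(1.59×10⁻⁹) / (1.50)³ = 4.235 N/C.

E ≈ 4.24 N/C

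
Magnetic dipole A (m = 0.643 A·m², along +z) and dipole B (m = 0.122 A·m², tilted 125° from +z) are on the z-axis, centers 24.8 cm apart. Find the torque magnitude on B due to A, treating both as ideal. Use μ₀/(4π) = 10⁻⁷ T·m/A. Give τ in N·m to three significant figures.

Dipole B is on the axis of dipole A, so B₁ there is axial: B₁ = (μ₀/4π)·2m₁/r³ along +z.
B₁ = 2(10⁻⁷)(0.643)/(0.248)³ = 8.431×10⁻⁶ T.
τ = m₂ B₁ sinθ.
τ = (0.122)(8.431×10⁻⁶)·sin125° = 8.426×10⁻⁷ N·m.

τ ≈ 8.43×10⁻⁷ N·m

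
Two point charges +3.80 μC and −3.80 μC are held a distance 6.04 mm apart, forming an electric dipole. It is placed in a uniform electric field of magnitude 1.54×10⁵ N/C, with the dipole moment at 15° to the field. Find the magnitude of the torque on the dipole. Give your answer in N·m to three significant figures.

τ ≈ 9.15×10⁻⁴ N·m

Dipole moment p = qd = (3.80×10⁻⁶ C)(0.00604 m) = 2.295×10⁻⁸ C·m.
Torque on an electric dipole: τ = pE sinθ.
τ = (2.295×10⁻⁸)(1.54×10⁵)·sin15° = 9.147×10⁻⁴ N·m.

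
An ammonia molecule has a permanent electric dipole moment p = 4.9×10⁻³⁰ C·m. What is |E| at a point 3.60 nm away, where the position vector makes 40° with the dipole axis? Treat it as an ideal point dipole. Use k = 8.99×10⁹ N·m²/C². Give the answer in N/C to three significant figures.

E ≈ 1.57×10⁶ N/C

At angle θ the dipole field magnitude is E = (kp/r³)·√(1 + 3cos²θ).
kp/r³ = (8.99×10⁹)(4.90×10⁻³⁰) / (3.60×10⁻⁹)³ = 9.442×10⁵ N/C.
√(1 + 3cos²40°) = √(1 + 3·0.5868) = √2.7605 ≈ 1.6615.
E ≈ 9.442×10⁵ × 1.661 = 1.569×10⁶ N/C.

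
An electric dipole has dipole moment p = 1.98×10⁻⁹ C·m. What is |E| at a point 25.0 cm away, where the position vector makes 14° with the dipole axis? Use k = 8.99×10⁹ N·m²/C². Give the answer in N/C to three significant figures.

E ≈ 2230 N/C

At angle θ the dipole field magnitude is E = (kp/r³)·√(1 + 3cos²θ).
kp/r³ = (8.99×10⁹)(1.98×10⁻⁹) / (0.250)³ = 1139 N/C.
√(1 + 3cos²14°) = √(1 + 3·0.9415) = √3.8244 ≈ 1.9556.
E ≈ 1139 × 1.956 = 2228 N/C.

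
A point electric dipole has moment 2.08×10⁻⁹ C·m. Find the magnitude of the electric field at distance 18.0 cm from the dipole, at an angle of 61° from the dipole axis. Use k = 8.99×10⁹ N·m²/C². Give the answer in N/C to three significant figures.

E ≈ 4190 N/C

At angle θ the dipole field magnitude is E = (kp/r³)·√(1 + 3cos²θ).
kp/r³ = (8.99×10⁹)(2.08×10⁻⁹) / (0.180)³ = 3206 N/C.
√(1 + 3cos²61°) = √(1 + 3·0.2350) = √1.7051 ≈ 1.3058.
E ≈ 3206 × 1.306 = 4187 N/C.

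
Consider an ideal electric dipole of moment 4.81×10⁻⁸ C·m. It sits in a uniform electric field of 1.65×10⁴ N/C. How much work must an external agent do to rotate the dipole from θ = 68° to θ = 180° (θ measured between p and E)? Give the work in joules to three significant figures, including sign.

W ≈ 0.00109 J

W_ext = ΔU = U(θ₂) − U(θ₁) = −pE cosθ₂ − (−pE cosθ₁) = pE(cosθ₁ − cosθ₂).
W = (4.81×10⁻⁸)(1.65×10⁴)·(cos68° − cos180°) = (7.936×10⁻⁴)·(+1.3746) = 0.001091 J.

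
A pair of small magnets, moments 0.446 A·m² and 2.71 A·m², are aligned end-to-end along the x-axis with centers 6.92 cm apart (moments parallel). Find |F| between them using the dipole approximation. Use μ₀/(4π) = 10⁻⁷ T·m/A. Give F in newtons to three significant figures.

F ≈ 0.0316 N

On-axis B of dipole 1: B = (μ₀/4π)·2m₁/r³. Force on dipole 2: F = m₂·dB/dr.
dB/dr = −(μ₀/4π)·6m₁/r⁴, so |F| = (μ₀/4π)·6m₁m₂/r⁴.
F = 6(10⁻⁷)(0.446)(2.71)/(0.0692)⁴ = 0.03163 N.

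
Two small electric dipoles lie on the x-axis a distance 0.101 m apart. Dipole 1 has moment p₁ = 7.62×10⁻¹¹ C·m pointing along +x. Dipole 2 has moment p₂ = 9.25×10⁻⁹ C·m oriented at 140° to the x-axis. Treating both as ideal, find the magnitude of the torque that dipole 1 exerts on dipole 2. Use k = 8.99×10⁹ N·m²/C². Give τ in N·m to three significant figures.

The second dipole sits on the axis of the first, so the field there is axial: E₁ = 2kp₁/r³ along +x.
E₁ = 2(8.99×10⁹)(7.62×10⁻¹¹)/(0.101)³ = 1330 N/C.
Torque on the second dipole: τ = p₂ E₁ sinθ.
τ = (9.25×10⁻⁹)(1330)·sin140° = 7.907×10⁻⁶ N·m.

τ ≈ 7.91×10⁻⁶ N·m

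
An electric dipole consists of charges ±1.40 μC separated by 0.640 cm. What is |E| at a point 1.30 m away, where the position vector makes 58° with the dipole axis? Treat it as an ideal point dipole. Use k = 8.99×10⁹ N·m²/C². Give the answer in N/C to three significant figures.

Dipole moment p = qd = (1.40×10⁻⁶ C)(0.00640 m) = 8.96×10⁻⁹ C·m.
At angle θ the dipole field magnitude is E = (kp/r³)·√(1 + 3cos²θ).
kp/r³ = (8.99×10⁹)(8.96×10⁻⁹) / (1.30)³ = 36.66 N/C.
√(1 + 3cos²58°) = √(1 + 3·0.2808) = √1.8424 ≈ 1.3574.
E ≈ 36.66 × 1.357 = 49.77 N/C.

E ≈ 49.8 N/C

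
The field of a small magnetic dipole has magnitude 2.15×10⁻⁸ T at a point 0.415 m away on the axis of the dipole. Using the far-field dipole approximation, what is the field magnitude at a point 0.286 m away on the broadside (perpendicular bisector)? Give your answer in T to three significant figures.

B ≈ 3.28×10⁻⁸ T

Dipole fields scale as 1/r³ in the far field.
The axial field is twice the equatorial field at the same r, so the geometry factor is 1/2.
B₂ = B₁ · (1/2) · (r₁/r₂)³ = 2.15×10⁻⁸ · 0.5 · (0.415/0.286)³.
(r₁/r₂)³ = (1.451)³ = 3.055.
B₂ ≈ 3.284×10⁻⁸ T.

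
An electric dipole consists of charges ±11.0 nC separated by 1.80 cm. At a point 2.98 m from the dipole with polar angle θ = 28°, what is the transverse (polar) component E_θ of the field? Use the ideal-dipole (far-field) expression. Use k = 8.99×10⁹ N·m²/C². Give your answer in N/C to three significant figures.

Dipole moment p = qd = (1.10×10⁻⁸ C)(0.0180 m) = 1.98×10⁻¹⁰ C·m.
For a dipole, E_θ = (kp sinθ)/r³.
kp/r³ = (8.99×10⁹)(1.98×10⁻¹⁰)/(2.98)³ = 0.06726 N/C.
E_θ = 0.06726·sin28° = 0.03158 N/C.

E_θ ≈ 0.0316 N/C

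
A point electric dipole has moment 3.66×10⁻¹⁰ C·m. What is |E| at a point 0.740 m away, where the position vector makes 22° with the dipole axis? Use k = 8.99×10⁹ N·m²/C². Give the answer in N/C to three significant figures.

E ≈ 15.4 N/C

At angle θ the dipole field magnitude is E = (kp/r³)·√(1 + 3cos²θ).
kp/r³ = (8.99×10⁹)(3.66×10⁻¹⁰) / (0.740)³ = 8.120 N/C.
√(1 + 3cos²22°) = √(1 + 3·0.8597) = √3.5790 ≈ 1.8918.
E ≈ 8.120 × 1.892 = 15.36 N/C.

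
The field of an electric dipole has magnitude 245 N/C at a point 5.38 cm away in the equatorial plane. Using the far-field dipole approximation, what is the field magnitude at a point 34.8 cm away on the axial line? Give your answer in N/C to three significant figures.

E ≈ 1.81 N/C

Dipole fields scale as 1/r³ in the far field.
The axial field is twice the equatorial field at the same r, so the geometry factor is 2/1.
E₂ = E₁ · (2/1) · (r₁/r₂)³ = 245 · 2 · (5.38/34.8)³.
(r₁/r₂)³ = (0.1546)³ = 0.003695.
E₂ ≈ 1.811 N/C.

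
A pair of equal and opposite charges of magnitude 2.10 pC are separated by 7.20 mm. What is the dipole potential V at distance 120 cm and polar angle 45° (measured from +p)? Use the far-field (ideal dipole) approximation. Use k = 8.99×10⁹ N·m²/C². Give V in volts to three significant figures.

V ≈ 6.67×10⁻⁵ V

Dipole moment p = qd = (2.10×10⁻¹² C)(0.00720 m) = 1.512×10⁻¹⁴ C·m.
The dipole potential is V = kp cosθ / r².
V = (8.99×10⁹)(1.512×10⁻¹⁴)·cos45° / (1.20)² = 6.675×10⁻⁵ V.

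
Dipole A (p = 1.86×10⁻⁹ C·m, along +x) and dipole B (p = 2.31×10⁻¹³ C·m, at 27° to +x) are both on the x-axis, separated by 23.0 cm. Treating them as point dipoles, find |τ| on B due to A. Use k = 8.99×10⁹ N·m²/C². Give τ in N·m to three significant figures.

τ ≈ 2.88×10⁻¹⁰ N·m

The second dipole sits on the axis of the first, so the field there is axial: E₁ = 2kp₁/r³ along +x.
E₁ = 2(8.99×10⁹)(1.86×10⁻⁹)/(0.230)³ = 2749 N/C.
Torque on the second dipole: τ = p₂ E₁ sinθ.
τ = (2.31×10⁻¹³)(2749)·sin27° = 2.883×10⁻¹⁰ N·m.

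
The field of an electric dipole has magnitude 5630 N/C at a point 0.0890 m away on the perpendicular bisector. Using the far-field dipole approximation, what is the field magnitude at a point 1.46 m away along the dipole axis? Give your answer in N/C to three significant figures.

Dipole fields scale as 1/r³ in the far field.
The axial field is twice the equatorial field at the same r, so the geometry factor is 2/1.
E₂ = E₁ · (2/1) · (r₁/r₂)³ = 5630 · 2 · (0.0890/1.46)³.
(r₁/r₂)³ = (0.06096)³ = 0.0002265.
E₂ ≈ 2.551 N/C.

E ≈ 2.55 N/C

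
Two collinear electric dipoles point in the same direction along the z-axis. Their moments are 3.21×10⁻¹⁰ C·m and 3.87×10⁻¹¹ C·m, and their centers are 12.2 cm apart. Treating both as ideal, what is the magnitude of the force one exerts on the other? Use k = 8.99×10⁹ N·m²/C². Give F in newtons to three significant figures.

F ≈ 3.02×10⁻⁶ N

On-axis field of dipole 1 at distance r: E = 2kp₁/r³. Force on dipole 2 is F = p₂·dE/dr (gradient along axis).
dE/dr = −6kp₁/r⁴, so |F| = 6kp₁p₂/r⁴ (attractive for aligned moments).
F = 6(8.99×10⁹)(3.21×10⁻¹⁰)(3.87×10⁻¹¹)/(0.122)⁴ = 3.025×10⁻⁶ N.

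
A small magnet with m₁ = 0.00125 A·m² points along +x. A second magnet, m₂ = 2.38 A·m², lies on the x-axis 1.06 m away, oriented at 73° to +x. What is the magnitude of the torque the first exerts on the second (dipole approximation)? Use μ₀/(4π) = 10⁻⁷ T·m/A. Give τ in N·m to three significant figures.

τ ≈ 4.78×10⁻¹⁰ N·m

Dipole B is on the axis of dipole A, so B₁ there is axial: B₁ = (μ₀/4π)·2m₁/r³ along +x.
B₁ = 2(10⁻⁷)(0.00125)/(1.06)³ = 2.099×10⁻¹⁰ T.
τ = m₂ B₁ sinθ.
τ = (2.38)(2.099×10⁻¹⁰)·sin73° = 4.777×10⁻¹⁰ N·m.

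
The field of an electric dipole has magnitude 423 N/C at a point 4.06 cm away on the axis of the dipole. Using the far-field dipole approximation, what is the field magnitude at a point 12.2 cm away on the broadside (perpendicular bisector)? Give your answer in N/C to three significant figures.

E ≈ 7.79 N/C

Dipole fields scale as 1/r³ in the far field.
The axial field is twice the equatorial field at the same r, so the geometry factor is 1/2.
E₂ = E₁ · (1/2) · (r₁/r₂)³ = 423 · 0.5 · (4.06/12.2)³.
(r₁/r₂)³ = (0.3328)³ = 0.03686.
E₂ ≈ 7.795 N/C.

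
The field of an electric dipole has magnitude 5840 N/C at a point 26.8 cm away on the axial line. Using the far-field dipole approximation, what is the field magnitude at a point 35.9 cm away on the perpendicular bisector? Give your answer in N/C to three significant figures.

Dipole fields scale as 1/r³ in the far field.
The axial field is twice the equatorial field at the same r, so the geometry factor is 1/2.
E₂ = E₁ · (1/2) · (r₁/r₂)³ = 5840 · 0.5 · (26.8/35.9)³.
(r₁/r₂)³ = (0.7465)³ = 0.416.
E₂ ≈ 1215 N/C.

E ≈ 1210 N/C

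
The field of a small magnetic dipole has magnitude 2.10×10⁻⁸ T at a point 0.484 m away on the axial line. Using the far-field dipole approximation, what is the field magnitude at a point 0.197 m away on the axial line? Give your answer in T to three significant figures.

B ≈ 3.11×10⁻⁷ T

Dipole fields scale as 1/r³ in the far field; the geometry is the same at both points.
B₂ = B₁ · (r₁/r₂)³ = 2.10×10⁻⁸ · (0.484/0.197)³.
(r₁/r₂)³ = (2.457)³ = 14.83.
B₂ ≈ 3.114×10⁻⁷ T.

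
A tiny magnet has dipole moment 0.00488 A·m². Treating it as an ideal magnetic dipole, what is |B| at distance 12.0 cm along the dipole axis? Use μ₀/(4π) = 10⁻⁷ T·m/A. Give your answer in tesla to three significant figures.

On axis B = (μ₀/4π)·2m/r³.
B = 2·(10⁻⁷)·(0.00488) / (0.120)³ = 5.648×10⁻⁷ T.

B ≈ 5.65×10⁻⁷ T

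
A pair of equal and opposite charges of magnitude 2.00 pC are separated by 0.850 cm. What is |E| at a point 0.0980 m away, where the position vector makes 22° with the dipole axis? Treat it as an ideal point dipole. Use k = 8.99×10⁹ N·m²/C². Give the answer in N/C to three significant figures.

E ≈ 0.307 N/C

Dipole moment p = qd = (2.00×10⁻¹² C)(0.00850 m) = 1.70×10⁻¹⁴ C·m.
At angle θ the dipole field magnitude is E = (kp/r³)·√(1 + 3cos²θ).
kp/r³ = (8.99×10⁹)(1.70×10⁻¹⁴) / (0.0980)³ = 0.1624 N/C.
√(1 + 3cos²22°) = √(1 + 3·0.8597) = √3.5790 ≈ 1.8918.
E ≈ 0.1624 × 1.892 = 0.3072 N/C.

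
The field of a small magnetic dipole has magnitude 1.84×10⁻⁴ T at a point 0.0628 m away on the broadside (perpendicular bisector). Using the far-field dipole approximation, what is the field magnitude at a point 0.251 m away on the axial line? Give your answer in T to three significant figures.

B ≈ 5.76×10⁻⁶ T

Dipole fields scale as 1/r³ in the far field.
The axial field is twice the equatorial field at the same r, so the geometry factor is 2/1.
B₂ = B₁ · (2/1) · (r₁/r₂)³ = 1.84×10⁻⁴ · 2 · (0.0628/0.251)³.
(r₁/r₂)³ = (0.2502)³ = 0.01566.
B₂ ≈ 5.764×10⁻⁶ T.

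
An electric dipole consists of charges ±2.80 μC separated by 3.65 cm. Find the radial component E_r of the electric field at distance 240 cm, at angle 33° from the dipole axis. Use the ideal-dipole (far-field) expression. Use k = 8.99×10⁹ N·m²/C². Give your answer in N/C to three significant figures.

E_r ≈ 111 N/C

Dipole moment p = qd = (2.80×10⁻⁶ C)(0.0365 m) = 1.022×10⁻⁷ C·m.
For a dipole, E_r = (2kp cosθ)/r³.
kp/r³ = (8.99×10⁹)(1.022×10⁻⁷)/(2.40)³ = 66.46 N/C.
E_r = 2·66.46·cos33° = 111.5 N/C.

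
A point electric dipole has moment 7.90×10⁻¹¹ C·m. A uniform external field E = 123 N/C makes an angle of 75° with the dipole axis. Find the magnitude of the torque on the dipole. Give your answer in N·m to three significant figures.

Torque on an electric dipole: τ = pE sinθ.
τ = (7.90×10⁻¹¹)(123)·sin75° = 9.386×10⁻⁹ N·m.

τ ≈ 9.39×10⁻⁹ N·m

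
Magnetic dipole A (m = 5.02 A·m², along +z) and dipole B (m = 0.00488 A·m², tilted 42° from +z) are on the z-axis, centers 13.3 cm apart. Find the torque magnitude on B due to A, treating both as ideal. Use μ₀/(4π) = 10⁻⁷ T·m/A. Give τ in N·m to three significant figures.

τ ≈ 1.39×10⁻⁶ N·m

Dipole B is on the axis of dipole A, so B₁ there is axial: B₁ = (μ₀/4π)·2m₁/r³ along +z.
B₁ = 2(10⁻⁷)(5.02)/(0.133)³ = 4.268×10⁻⁴ T.
τ = m₂ B₁ sinθ.
τ = (0.00488)(4.268×10⁻⁴)·sin42° = 1.394×10⁻⁶ N·m.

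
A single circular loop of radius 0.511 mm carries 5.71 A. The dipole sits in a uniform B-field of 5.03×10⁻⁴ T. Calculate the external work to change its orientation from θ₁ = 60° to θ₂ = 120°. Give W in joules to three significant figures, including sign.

Magnetic moment m = IA = Iπa² = (5.71)·π·(5.11×10⁻⁴)² = 4.684×10⁻⁶ A·m².
W_ext = ΔU = −mB cosθ₂ + mB cosθ₁ = mB(cosθ₁ − cosθ₂).
W = (4.684×10⁻⁶)(5.03×10⁻⁴)·(cos60° − cos120°) = (2.356×10⁻⁹)·(+1.0000) = 2.356×10⁻⁹ J.

W ≈ 2.36×10⁻⁹ J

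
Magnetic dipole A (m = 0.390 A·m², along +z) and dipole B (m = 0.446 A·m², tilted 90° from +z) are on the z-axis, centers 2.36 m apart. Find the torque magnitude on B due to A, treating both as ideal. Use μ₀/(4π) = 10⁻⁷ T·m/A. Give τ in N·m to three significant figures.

τ ≈ 2.65×10⁻⁹ N·m

Dipole B is on the axis of dipole A, so B₁ there is axial: B₁ = (μ₀/4π)·2m₁/r³ along +z.
B₁ = 2(10⁻⁷)(0.390)/(2.36)³ = 5.934×10⁻⁹ T.
τ = m₂ B₁ sinθ.
τ = (0.446)(5.934×10⁻⁹)·sin90° = 2.647×10⁻⁹ N·m.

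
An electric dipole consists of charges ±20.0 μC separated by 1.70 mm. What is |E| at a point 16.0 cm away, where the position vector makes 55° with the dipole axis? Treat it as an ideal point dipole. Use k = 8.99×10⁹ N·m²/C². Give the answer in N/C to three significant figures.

E ≈ 1.05×10⁵ N/C

Dipole moment p = qd = (2.00×10⁻⁵ C)(0.00170 m) = 3.40×10⁻⁸ C·m.
At angle θ the dipole field magnitude is E = (kp/r³)·√(1 + 3cos²θ).
kp/r³ = (8.99×10⁹)(3.40×10⁻⁸) / (0.160)³ = 7.462×10⁴ N/C.
√(1 + 3cos²55°) = √(1 + 3·0.3290) = √1.9870 ≈ 1.4096.
E ≈ 7.462×10⁴ × 1.410 = 1.052×10⁵ N/C.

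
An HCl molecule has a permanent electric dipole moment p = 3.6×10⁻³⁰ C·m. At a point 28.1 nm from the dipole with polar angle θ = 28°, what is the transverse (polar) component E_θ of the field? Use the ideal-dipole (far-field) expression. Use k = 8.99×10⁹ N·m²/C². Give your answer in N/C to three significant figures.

For a dipole, E_θ = (kp sinθ)/r³.
kp/r³ = (8.99×10⁹)(3.60×10⁻³⁰)/(2.81×10⁻⁸)³ = 1459 N/C.
E_θ = 1459·sin28° = 684.8 N/C.

E_θ ≈ 685 N/C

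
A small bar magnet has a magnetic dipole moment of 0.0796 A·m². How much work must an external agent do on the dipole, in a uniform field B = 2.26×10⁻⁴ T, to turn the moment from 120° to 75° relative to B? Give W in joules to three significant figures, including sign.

W_ext = ΔU = −mB cosθ₂ + mB cosθ₁ = mB(cosθ₁ − cosθ₂).
W = (0.0796)(2.26×10⁻⁴)·(cos120° − cos75°) = (1.799×10⁻⁵)·(-0.7588) = -1.365×10⁻⁵ J.

W ≈ -1.37×10⁻⁵ J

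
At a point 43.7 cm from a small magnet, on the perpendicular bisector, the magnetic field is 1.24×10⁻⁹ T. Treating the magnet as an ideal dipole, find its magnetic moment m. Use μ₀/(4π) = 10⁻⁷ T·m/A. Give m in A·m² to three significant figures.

m ≈ 0.00103 A·m²

In the equatorial plane B = (μ₀/4π)·m/r³, so m = Br³·4π/(μ₀).
m = (1.24×10⁻⁹)·(0.437)³ / (10⁻⁷) = 0.001035 A·m².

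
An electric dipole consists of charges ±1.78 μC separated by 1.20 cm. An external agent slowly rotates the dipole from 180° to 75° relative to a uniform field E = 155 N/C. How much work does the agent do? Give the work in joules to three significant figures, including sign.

Dipole moment p = qd = (1.78×10⁻⁶ C)(0.0120 m) = 2.136×10⁻⁸ C·m.
W_ext = ΔU = U(θ₂) − U(θ₁) = −pE cosθ₂ − (−pE cosθ₁) = pE(cosθ₁ − cosθ₂).
W = (2.136×10⁻⁸)(155)·(cos180° − cos75°) = (3.311×10⁻⁶)·(-1.2588) = -4.168×10⁻⁶ J.

W ≈ -4.17×10⁻⁶ J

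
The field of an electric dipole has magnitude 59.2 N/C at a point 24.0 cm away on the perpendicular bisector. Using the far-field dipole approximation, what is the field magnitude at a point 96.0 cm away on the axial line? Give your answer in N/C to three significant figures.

Dipole fields scale as 1/r³ in the far field.
The axial field is twice the equatorial field at the same r, so the geometry factor is 2/1.
E₂ = E₁ · (2/1) · (r₁/r₂)³ = 59.2 · 2 · (24.0/96.0)³.
(r₁/r₂)³ = (0.25)³ = 0.01562.
E₂ ≈ 1.850 N/C.

E ≈ 1.85 N/C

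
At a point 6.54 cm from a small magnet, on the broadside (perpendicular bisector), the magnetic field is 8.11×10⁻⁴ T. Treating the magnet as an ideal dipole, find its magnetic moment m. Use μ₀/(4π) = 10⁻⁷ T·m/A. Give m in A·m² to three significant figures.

In the equatorial plane B = (μ₀/4π)·m/r³, so m = Br³·4π/(μ₀).
m = (8.11×10⁻⁴)·(0.0654)³ / (10⁻⁷) = 2.269 A·m².

m ≈ 2.27 A·m²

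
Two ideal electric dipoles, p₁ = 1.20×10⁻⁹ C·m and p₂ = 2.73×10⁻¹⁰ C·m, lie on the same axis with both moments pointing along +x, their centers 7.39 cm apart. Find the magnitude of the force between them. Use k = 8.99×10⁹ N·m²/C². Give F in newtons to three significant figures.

On-axis field of dipole 1 at distance r: E = 2kp₁/r³. Force on dipole 2 is F = p₂·dE/dr (gradient along axis).
dE/dr = −6kp₁/r⁴, so |F| = 6kp₁p₂/r⁴ (attractive for aligned moments).
F = 6(8.99×10⁹)(1.20×10⁻⁹)(2.73×10⁻¹⁰)/(0.0739)⁴ = 5.925×10⁻⁴ N.

F ≈ 5.92×10⁻⁴ N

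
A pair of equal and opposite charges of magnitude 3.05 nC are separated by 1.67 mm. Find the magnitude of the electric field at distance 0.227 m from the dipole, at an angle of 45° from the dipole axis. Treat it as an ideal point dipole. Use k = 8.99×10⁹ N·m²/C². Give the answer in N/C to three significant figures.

Dipole moment p = qd = (3.05×10⁻⁹ C)(0.00167 m) = 5.094×10⁻¹² C·m.
At angle θ the dipole field magnitude is E = (kp/r³)·√(1 + 3cos²θ).
kp/r³ = (8.99×10⁹)(5.094×10⁻¹²) / (0.227)³ = 3.915 N/C.
√(1 + 3cos²45°) = √(1 + 3·0.5000) = √2.5000 ≈ 1.5811.
E ≈ 3.915 × 1.581 = 6.190 N/C.

E ≈ 6.19 N/C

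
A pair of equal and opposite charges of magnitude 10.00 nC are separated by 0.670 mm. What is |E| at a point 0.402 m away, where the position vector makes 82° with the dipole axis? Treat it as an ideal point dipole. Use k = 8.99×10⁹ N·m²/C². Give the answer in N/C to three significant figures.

Dipole moment p = qd = (1.00×10⁻⁸ C)(6.70×10⁻⁴ m) = 6.70×10⁻¹² C·m.
At angle θ the dipole field magnitude is E = (kp/r³)·√(1 + 3cos²θ).
kp/r³ = (8.99×10⁹)(6.70×10⁻¹²) / (0.402)³ = 0.9272 N/C.
√(1 + 3cos²82°) = √(1 + 3·0.0194) = √1.0581 ≈ 1.0286.
E ≈ 0.9272 × 1.029 = 0.9537 N/C.

E ≈ 0.954 N/C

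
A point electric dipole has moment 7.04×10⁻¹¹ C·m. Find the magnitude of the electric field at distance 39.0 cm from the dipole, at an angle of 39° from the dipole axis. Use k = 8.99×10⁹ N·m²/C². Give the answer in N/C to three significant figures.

E ≈ 17.9 N/C

At angle θ the dipole field magnitude is E = (kp/r³)·√(1 + 3cos²θ).
kp/r³ = (8.99×10⁹)(7.04×10⁻¹¹) / (0.390)³ = 10.67 N/C.
√(1 + 3cos²39°) = √(1 + 3·0.6040) = √2.8119 ≈ 1.6769.
E ≈ 10.67 × 1.677 = 17.89 N/C.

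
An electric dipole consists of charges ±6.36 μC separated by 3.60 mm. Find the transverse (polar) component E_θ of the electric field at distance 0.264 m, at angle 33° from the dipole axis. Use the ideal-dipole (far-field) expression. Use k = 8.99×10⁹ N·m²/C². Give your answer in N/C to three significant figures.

E_θ ≈ 6090 N/C

Dipole moment p = qd = (6.36×10⁻⁶ C)(0.00360 m) = 2.29×10⁻⁸ C·m.
For a dipole, E_θ = (kp sinθ)/r³.
kp/r³ = (8.99×10⁹)(2.29×10⁻⁸)/(0.264)³ = 1.119×10⁴ N/C.
E_θ = 1.119×10⁴·sin33° = 6094 N/C.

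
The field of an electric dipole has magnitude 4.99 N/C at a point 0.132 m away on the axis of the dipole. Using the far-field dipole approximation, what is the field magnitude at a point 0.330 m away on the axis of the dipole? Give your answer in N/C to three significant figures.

E ≈ 0.319 N/C

Dipole fields scale as 1/r³ in the far field; the geometry is the same at both points.
E₂ = E₁ · (r₁/r₂)³ = 4.99 · (0.132/0.330)³.
(r₁/r₂)³ = (0.4)³ = 0.064.
E₂ ≈ 0.3194 N/C.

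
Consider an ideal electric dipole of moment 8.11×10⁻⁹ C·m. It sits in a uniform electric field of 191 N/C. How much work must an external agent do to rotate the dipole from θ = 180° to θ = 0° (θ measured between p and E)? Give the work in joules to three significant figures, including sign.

W ≈ -3.10×10⁻⁶ J

W_ext = ΔU = U(θ₂) − U(θ₁) = −pE cosθ₂ − (−pE cosθ₁) = pE(cosθ₁ − cosθ₂).
W = (8.11×10⁻⁹)(191)·(cos180° − cos0°) = (1.549×10⁻⁶)·(-2.0000) = -3.098×10⁻⁶ J.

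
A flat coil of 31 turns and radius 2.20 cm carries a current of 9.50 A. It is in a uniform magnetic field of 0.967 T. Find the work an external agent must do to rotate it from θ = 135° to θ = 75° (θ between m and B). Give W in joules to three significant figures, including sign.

W ≈ -0.418 J

m = NIA = NIπa² = 31·(9.50)·π·(0.0220)² = 0.4478 A·m².
W_ext = ΔU = −mB cosθ₂ + mB cosθ₁ = mB(cosθ₁ − cosθ₂).
W = (0.4478)(0.967)·(cos135° − cos75°) = (0.4330)·(-0.9659) = -0.4183 J.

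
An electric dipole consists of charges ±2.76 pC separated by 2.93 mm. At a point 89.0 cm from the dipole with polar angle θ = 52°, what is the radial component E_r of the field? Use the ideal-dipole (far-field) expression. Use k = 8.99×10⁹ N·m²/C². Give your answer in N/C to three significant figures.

Dipole moment p = qd = (2.76×10⁻¹² C)(0.00293 m) = 8.087×10⁻¹⁵ C·m.
For a dipole, E_r = (2kp cosθ)/r³.
kp/r³ = (8.99×10⁹)(8.087×10⁻¹⁵)/(0.890)³ = 1.031×10⁻⁴ N/C.
E_r = 2·1.031×10⁻⁴·cos52° = 1.270×10⁻⁴ N/C.

E_r ≈ 1.27×10⁻⁴ N/C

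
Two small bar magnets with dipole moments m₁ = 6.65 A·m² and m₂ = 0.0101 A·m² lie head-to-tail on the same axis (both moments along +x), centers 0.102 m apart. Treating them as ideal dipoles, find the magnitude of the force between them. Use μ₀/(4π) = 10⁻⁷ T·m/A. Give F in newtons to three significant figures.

F ≈ 3.72×10⁻⁴ N

On-axis B of dipole 1: B = (μ₀/4π)·2m₁/r³. Force on dipole 2: F = m₂·dB/dr.
dB/dr = −(μ₀/4π)·6m₁/r⁴, so |F| = (μ₀/4π)·6m₁m₂/r⁴.
F = 6(10⁻⁷)(6.65)(0.0101)/(0.102)⁴ = 3.723×10⁻⁴ N.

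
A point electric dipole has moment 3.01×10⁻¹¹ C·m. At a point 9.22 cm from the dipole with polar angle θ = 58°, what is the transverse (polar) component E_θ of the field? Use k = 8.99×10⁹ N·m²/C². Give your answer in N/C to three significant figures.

For a dipole, E_θ = (kp sinθ)/r³.
kp/r³ = (8.99×10⁹)(3.01×10⁻¹¹)/(0.0922)³ = 345.2 N/C.
E_θ = 345.2·sin58° = 292.8 N/C.

E_θ ≈ 293 N/C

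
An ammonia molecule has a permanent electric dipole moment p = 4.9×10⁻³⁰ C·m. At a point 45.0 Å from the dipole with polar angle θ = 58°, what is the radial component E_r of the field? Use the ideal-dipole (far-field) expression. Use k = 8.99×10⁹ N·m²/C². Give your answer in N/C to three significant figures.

For a dipole, E_r = (2kp cosθ)/r³.
kp/r³ = (8.99×10⁹)(4.90×10⁻³⁰)/(4.50×10⁻⁹)³ = 4.834×10⁵ N/C.
E_r = 2·4.834×10⁵·cos58° = 5.123×10⁵ N/C.

E_r ≈ 5.12×10⁵ N/C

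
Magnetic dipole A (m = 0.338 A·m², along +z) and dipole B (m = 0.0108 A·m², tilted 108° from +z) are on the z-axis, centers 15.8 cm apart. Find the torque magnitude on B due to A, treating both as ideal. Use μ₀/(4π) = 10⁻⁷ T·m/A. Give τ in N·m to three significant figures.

τ ≈ 1.76×10⁻⁷ N·m

Dipole B is on the axis of dipole A, so B₁ there is axial: B₁ = (μ₀/4π)·2m₁/r³ along +z.
B₁ = 2(10⁻⁷)(0.338)/(0.158)³ = 1.714×10⁻⁵ T.
τ = m₂ B₁ sinθ.
τ = (0.0108)(1.714×10⁻⁵)·sin108° = 1.760×10⁻⁷ N·m.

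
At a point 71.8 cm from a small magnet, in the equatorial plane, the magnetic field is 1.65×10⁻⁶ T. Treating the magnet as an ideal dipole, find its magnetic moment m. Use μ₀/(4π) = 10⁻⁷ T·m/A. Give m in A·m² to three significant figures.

m ≈ 6.11 A·m²

In the equatorial plane B = (μ₀/4π)·m/r³, so m = Br³·4π/(μ₀).
m = (1.65×10⁻⁶)·(0.718)³ / (10⁻⁷) = 6.107 A·m².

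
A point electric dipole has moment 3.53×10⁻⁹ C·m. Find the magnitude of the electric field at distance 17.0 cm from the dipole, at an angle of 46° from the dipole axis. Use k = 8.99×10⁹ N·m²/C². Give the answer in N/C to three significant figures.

E ≈ 1.01×10⁴ N/C

At angle θ the dipole field magnitude is E = (kp/r³)·√(1 + 3cos²θ).
kp/r³ = (8.99×10⁹)(3.53×10⁻⁹) / (0.170)³ = 6459 N/C.
√(1 + 3cos²46°) = √(1 + 3·0.4826) = √2.4477 ≈ 1.5645.
E ≈ 6459 × 1.564 = 1.011×10⁴ N/C.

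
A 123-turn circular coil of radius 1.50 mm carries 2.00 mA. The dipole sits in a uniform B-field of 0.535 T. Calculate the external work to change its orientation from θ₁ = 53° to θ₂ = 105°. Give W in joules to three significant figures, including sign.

W ≈ 8.01×10⁻⁷ J

m = NIA = NIπa² = 123·(0.00200)·π·(0.00150)² = 1.739×10⁻⁶ A·m².
W_ext = ΔU = −mB cosθ₂ + mB cosθ₁ = mB(cosθ₁ − cosθ₂).
W = (1.739×10⁻⁶)(0.535)·(cos53° − cos105°) = (9.304×10⁻⁷)·(+0.8606) = 8.007×10⁻⁷ J.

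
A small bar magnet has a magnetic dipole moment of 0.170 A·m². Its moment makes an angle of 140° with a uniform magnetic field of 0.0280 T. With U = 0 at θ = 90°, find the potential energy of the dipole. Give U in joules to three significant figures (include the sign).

U = −m·B = −mB cosθ.
U = −(0.170)(0.0280)·cos140° = 0.003646 J.

U ≈ 0.00365 J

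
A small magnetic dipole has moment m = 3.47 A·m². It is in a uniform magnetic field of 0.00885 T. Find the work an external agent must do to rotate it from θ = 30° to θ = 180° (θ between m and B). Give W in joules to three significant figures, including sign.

W ≈ 0.0573 J

W_ext = ΔU = −mB cosθ₂ + mB cosθ₁ = mB(cosθ₁ − cosθ₂).
W = (3.47)(0.00885)·(cos30° − cos180°) = (0.03071)·(+1.8660) = 0.05730 J.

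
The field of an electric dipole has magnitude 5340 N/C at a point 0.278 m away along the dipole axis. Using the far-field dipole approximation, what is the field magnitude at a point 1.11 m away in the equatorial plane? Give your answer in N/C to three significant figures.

Dipole fields scale as 1/r³ in the far field.
The axial field is twice the equatorial field at the same r, so the geometry factor is 1/2.
E₂ = E₁ · (1/2) · (r₁/r₂)³ = 5340 · 0.5 · (0.278/1.11)³.
(r₁/r₂)³ = (0.2505)³ = 0.01571.
E₂ ≈ 41.94 N/C.

E ≈ 41.9 N/C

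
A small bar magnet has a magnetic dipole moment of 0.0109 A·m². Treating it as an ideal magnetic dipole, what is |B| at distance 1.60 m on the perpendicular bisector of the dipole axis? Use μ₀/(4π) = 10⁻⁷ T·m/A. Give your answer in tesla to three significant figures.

In the equatorial plane B = (μ₀/4π)·m/r³ (half the axial value).
B = (10⁻⁷)·(0.0109) / (1.60)³ = 2.661×10⁻¹⁰ T.

B ≈ 2.66×10⁻¹⁰ T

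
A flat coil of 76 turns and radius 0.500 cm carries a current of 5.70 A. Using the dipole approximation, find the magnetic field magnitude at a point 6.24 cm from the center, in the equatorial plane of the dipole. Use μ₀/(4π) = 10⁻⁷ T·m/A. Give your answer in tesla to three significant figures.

B ≈ 1.40×10⁻⁵ T

m = NIA = NIπa² = 76·(5.70)·π·(0.00500)² = 0.03402 A·m².
In the equatorial plane B = (μ₀/4π)·m/r³ (half the axial value).
B = (10⁻⁷)·(0.03402) / (0.0624)³ = 1.400×10⁻⁵ T.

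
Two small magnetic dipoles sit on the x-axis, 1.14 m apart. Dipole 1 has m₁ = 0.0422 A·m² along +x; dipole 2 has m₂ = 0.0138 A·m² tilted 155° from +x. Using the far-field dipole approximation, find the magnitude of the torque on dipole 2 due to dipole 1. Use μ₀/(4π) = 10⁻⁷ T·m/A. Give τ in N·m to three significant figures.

τ ≈ 3.32×10⁻¹¹ N·m

Dipole B is on the axis of dipole A, so B₁ there is axial: B₁ = (μ₀/4π)·2m₁/r³ along +x.
B₁ = 2(10⁻⁷)(0.0422)/(1.14)³ = 5.697×10⁻⁹ T.
τ = m₂ B₁ sinθ.
τ = (0.0138)(5.697×10⁻⁹)·sin155° = 3.322×10⁻¹¹ N·m.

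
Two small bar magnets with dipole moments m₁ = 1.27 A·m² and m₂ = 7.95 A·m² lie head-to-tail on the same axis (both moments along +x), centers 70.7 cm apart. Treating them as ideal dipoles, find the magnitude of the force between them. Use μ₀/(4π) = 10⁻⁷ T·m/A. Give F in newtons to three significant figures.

F ≈ 2.42×10⁻⁵ N

On-axis B of dipole 1: B = (μ₀/4π)·2m₁/r³. Force on dipole 2: F = m₂·dB/dr.
dB/dr = −(μ₀/4π)·6m₁/r⁴, so |F| = (μ₀/4π)·6m₁m₂/r⁴.
F = 6(10⁻⁷)(1.27)(7.95)/(0.707)⁴ = 2.425×10⁻⁵ N.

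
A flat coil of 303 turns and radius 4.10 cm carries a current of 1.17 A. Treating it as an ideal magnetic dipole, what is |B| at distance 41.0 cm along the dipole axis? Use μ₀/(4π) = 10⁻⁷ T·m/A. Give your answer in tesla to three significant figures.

B ≈ 5.43×10⁻⁶ T

m = NIA = NIπa² = 303·(1.17)·π·(0.0410)² = 1.872 A·m².
On axis B = (μ₀/4π)·2m/r³.
B = 2·(10⁻⁷)·(1.872) / (0.410)³ = 5.432×10⁻⁶ T.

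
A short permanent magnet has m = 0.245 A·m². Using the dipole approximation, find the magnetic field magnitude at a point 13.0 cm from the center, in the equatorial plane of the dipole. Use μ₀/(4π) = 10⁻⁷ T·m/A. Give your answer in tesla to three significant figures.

B ≈ 1.12×10⁻⁵ T

In the equatorial plane B = (μ₀/4π)·m/r³ (half the axial value).
B = (10⁻⁷)·(0.245) / (0.130)³ = 1.115×10⁻⁵ T.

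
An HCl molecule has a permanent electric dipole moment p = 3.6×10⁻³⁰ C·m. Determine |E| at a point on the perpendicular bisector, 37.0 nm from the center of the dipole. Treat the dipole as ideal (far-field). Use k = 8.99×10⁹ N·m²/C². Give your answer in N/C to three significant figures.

In the equatorial plane E = kp/r³.
E = (8.99×10⁹)(3.60×10⁻³⁰) / (3.70×10⁻⁸)³ = 638.9 N/C.

E ≈ 639 N/C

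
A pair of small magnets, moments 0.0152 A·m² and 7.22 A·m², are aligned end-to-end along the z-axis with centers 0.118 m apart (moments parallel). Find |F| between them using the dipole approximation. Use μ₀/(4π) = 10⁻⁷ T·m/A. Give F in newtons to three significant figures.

F ≈ 3.40×10⁻⁴ N

On-axis B of dipole 1: B = (μ₀/4π)·2m₁/r³. Force on dipole 2: F = m₂·dB/dr.
dB/dr = −(μ₀/4π)·6m₁/r⁴, so |F| = (μ₀/4π)·6m₁m₂/r⁴.
F = 6(10⁻⁷)(0.0152)(7.22)/(0.118)⁴ = 3.396×10⁻⁴ N.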